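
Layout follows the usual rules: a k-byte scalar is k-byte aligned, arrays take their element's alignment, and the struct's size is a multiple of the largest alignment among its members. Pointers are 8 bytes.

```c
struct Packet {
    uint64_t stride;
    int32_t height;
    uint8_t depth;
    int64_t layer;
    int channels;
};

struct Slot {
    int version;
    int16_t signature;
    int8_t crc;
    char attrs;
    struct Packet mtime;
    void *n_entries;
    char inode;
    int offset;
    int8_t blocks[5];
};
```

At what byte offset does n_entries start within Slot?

40

Packet: @0: stride [8B, align 8] → 8; @8: height [4B, align 4] → 12; @12: depth [1B, align 1] → 13; +3 pad (align 8); @16: layer [8B, align 8] → 24; @24: channels [4B, align 4] → 28; +4 tail pad (align 8); size 32, align 8
@0: version [4B, align 4] → 4
@4: signature [2B, align 2] → 6
@6: crc [1B, align 1] → 7
@7: attrs [1B, align 1] → 8
@8: mtime [32B, align 8] → 40
@40: n_entries [8B, align 8] → 48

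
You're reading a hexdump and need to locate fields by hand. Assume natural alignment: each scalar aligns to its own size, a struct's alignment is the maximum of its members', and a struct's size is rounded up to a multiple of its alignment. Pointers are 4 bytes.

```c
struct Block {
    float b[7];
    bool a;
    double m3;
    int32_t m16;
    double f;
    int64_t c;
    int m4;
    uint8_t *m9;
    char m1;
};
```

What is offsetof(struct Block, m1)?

b at 0 (size 28, align 4) → ends 28
a at 28 (size 1, align 1) → ends 29
pad 3 to align 8 for m3
m3 at 32 (size 8, align 8) → ends 40
m16 at 40 (size 4, align 4) → ends 44
pad 4 to align 8 for f
f at 48 (size 8, align 8) → ends 56
c at 56 (size 8, align 8) → ends 64
m4 at 64 (size 4, align 4) → ends 68
m9 at 68 (size 4, align 4) → ends 72
m1 at 72 (size 1, align 1) → ends 73

72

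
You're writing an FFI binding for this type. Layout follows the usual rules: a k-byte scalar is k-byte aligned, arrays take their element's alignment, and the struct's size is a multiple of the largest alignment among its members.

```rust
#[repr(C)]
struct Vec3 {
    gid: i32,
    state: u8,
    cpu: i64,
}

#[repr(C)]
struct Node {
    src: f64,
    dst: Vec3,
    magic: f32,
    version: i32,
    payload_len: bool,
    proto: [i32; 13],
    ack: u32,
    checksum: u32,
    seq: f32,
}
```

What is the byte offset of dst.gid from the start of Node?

Vec3: @0: gid [4B, align 4] → 4; @4: state [1B, align 1] → 5; +3 pad (align 8); @8: cpu [8B, align 8] → 16; size 16, align 8
@0: src [8B, align 8] → 8
@8: dst [16B, align 8] → 24
within Vec3: gid at 0
8 + 0 = 8

8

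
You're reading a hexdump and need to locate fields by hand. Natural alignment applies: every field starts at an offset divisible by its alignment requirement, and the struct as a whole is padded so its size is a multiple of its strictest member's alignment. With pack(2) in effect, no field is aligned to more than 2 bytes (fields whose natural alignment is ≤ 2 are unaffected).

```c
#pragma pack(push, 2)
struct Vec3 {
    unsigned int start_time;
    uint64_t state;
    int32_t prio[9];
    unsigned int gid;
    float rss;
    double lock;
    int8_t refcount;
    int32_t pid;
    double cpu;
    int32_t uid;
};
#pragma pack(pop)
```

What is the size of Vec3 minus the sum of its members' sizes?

start_time at 0 (size 4, align 2) → ends 4
state at 4 (size 8, align 2) → ends 12
prio at 12 (size 36, align 2) → ends 48
gid at 48 (size 4, align 2) → ends 52
rss at 52 (size 4, align 2) → ends 56
lock at 56 (size 8, align 2) → ends 64
refcount at 64 (size 1, align 1) → ends 65
pad 1 to align 2 for pid
pid at 66 (size 4, align 2) → ends 70
cpu at 70 (size 8, align 2) → ends 78
uid at 78 (size 4, align 2) → ends 82
total 82 bytes, alignment 2
data bytes 81, size 82 → padding 1

1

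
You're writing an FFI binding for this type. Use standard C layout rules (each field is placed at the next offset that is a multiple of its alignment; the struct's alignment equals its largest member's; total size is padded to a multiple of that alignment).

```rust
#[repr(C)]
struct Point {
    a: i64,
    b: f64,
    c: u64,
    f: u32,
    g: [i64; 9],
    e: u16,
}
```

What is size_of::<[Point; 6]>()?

672

a at 0 (size 8, align 8) → ends 8
b at 8 (size 8, align 8) → ends 16
c at 16 (size 8, align 8) → ends 24
f at 24 (size 4, align 4) → ends 28
pad 4 to align 8 for g
g at 32 (size 72, align 8) → ends 104
e at 104 (size 2, align 2) → ends 106
tail pad 6 to reach multiple of 8
total 112 bytes, alignment 8
array of 6: 6 × 112 = 672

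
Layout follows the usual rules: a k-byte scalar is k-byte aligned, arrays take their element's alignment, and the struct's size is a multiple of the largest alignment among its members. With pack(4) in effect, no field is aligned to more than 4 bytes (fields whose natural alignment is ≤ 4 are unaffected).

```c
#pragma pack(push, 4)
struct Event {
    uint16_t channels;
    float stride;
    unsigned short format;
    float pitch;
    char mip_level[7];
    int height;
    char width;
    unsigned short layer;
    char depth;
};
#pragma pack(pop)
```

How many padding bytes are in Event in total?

9

channels at 0 (size 2, align 2) → ends 2
pad 2 to align 4 for stride
stride at 4 (size 4, align 4) → ends 8
format at 8 (size 2, align 2) → ends 10
pad 2 to align 4 for pitch
pitch at 12 (size 4, align 4) → ends 16
mip_level at 16 (size 7, align 1) → ends 23
pad 1 to align 4 for height
height at 24 (size 4, align 4) → ends 28
width at 28 (size 1, align 1) → ends 29
pad 1 to align 2 for layer
layer at 30 (size 2, align 2) → ends 32
depth at 32 (size 1, align 1) → ends 33
tail pad 3 to reach multiple of 4
total 36 bytes, alignment 4
data bytes 27, size 36 → padding 9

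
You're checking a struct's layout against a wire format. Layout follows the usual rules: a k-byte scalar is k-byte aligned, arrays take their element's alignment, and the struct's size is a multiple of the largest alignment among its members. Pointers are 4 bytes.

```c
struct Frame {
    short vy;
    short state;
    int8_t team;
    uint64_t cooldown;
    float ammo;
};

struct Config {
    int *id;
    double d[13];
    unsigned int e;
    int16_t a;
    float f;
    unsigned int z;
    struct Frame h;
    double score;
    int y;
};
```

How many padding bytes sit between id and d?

4

Frame: 0..2  vy  (2B, 2-aligned); 2..4  state  (2B, 2-aligned); 4..5  team  (1B, 1-aligned); 5..8  -- padding (3B); 8..16  cooldown  (8B, 8-aligned); 16..20  ammo  (4B, 4-aligned); 20..24  -- tail padding (4B); sizeof = 24, alignof = 8
0..4  id  (4B, 4-aligned)
4..8  -- padding (4B)
8..112  d  (104B, 8-aligned)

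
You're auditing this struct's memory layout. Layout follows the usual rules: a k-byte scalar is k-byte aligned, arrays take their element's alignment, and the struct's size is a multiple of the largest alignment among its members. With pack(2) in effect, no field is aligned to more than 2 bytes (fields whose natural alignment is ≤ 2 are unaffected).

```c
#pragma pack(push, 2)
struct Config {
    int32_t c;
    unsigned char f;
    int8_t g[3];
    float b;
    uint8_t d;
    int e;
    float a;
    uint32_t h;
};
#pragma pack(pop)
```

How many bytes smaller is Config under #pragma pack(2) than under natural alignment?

natural layout:
  c at 0 (size 4, align 4) → ends 4
  f at 4 (size 1, align 1) → ends 5
  g at 5 (size 3, align 1) → ends 8
  b at 8 (size 4, align 4) → ends 12
  d at 12 (size 1, align 1) → ends 13
  pad 3 to align 4 for e
  e at 16 (size 4, align 4) → ends 20
  a at 20 (size 4, align 4) → ends 24
  h at 24 (size 4, align 4) → ends 28
  total 28 bytes, alignment 4
packed(2) layout:
  c at 0 (size 4, align 2) → ends 4
  f at 4 (size 1, align 1) → ends 5
  g at 5 (size 3, align 1) → ends 8
  b at 8 (size 4, align 2) → ends 12
  d at 12 (size 1, align 1) → ends 13
  pad 1 to align 2 for e
  e at 14 (size 4, align 2) → ends 18
  a at 18 (size 4, align 2) → ends 22
  h at 22 (size 4, align 2) → ends 26
  total 26 bytes, alignment 2
28 − 26 = 2

2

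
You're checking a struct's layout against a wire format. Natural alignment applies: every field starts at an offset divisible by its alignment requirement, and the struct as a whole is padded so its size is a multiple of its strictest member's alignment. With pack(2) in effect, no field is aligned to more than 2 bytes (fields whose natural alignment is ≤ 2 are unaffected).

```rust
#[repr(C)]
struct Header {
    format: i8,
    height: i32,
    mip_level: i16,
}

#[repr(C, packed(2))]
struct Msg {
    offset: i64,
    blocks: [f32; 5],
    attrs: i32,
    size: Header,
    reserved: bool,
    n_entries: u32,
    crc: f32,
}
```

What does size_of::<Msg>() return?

Header: @0: format [1B, align 1] → 1; +3 pad (align 4); @4: height [4B, align 4] → 8; @8: mip_level [2B, align 2] → 10; +2 tail pad (align 4); size 12, align 4
@0: offset [8B, align 2] → 8
@8: blocks [20B, align 2] → 28
@28: attrs [4B, align 2] → 32
@32: size [12B, align 2] → 44
@44: reserved [1B, align 1] → 45
+1 pad (align 2)
@46: n_entries [4B, align 2] → 50
@50: crc [4B, align 2] → 54
size 54, align 2

54 bytes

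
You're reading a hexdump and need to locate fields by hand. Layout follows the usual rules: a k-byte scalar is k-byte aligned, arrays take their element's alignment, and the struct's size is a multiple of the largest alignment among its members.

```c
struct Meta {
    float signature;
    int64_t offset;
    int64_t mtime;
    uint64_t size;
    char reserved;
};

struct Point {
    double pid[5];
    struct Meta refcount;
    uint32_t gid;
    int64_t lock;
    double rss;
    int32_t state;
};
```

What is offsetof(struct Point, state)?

Meta: 0..4  signature  (4B, 4-aligned); 4..8  -- padding (4B); 8..16  offset  (8B, 8-aligned); 16..24  mtime  (8B, 8-aligned); 24..32  size  (8B, 8-aligned); 32..33  reserved  (1B, 1-aligned); 33..40  -- tail padding (7B); sizeof = 40, alignof = 8
0..40  pid  (40B, 8-aligned)
40..80  refcount  (40B, 8-aligned)
80..84  gid  (4B, 4-aligned)
84..88  -- padding (4B)
88..96  lock  (8B, 8-aligned)
96..104  rss  (8B, 8-aligned)
104..108  state  (4B, 4-aligned)

104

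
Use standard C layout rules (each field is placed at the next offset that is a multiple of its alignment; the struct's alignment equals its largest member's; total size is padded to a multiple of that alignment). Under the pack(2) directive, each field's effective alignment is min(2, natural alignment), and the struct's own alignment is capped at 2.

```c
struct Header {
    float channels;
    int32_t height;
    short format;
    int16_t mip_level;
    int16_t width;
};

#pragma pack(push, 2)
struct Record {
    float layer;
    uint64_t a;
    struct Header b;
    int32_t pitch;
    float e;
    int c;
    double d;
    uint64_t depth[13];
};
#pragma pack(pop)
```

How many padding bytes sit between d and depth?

Header: 0..4  channels  (4B, 4-aligned); 4..8  height  (4B, 4-aligned); 8..10  format  (2B, 2-aligned); 10..12  mip_level  (2B, 2-aligned); 12..14  width  (2B, 2-aligned); 14..16  -- tail padding (2B); sizeof = 16, alignof = 4
0..4  layer  (4B, 2-aligned)
4..12  a  (8B, 2-aligned)
12..28  b  (16B, 2-aligned)
28..32  pitch  (4B, 2-aligned)
32..36  e  (4B, 2-aligned)
36..40  c  (4B, 2-aligned)
40..48  d  (8B, 2-aligned)
48..152  depth  (104B, 2-aligned)

0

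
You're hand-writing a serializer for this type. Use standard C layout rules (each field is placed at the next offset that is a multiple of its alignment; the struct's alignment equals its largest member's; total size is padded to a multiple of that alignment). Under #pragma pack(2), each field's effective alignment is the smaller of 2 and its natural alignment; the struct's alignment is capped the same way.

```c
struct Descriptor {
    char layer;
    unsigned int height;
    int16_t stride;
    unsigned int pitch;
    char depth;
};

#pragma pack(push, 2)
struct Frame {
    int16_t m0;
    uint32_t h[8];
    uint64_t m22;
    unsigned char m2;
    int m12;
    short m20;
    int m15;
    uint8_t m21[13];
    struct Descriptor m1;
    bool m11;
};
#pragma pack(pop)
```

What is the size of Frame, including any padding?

90 bytes

Descriptor: 0..1  layer  (1B, 1-aligned); 1..4  -- padding (3B); 4..8  height  (4B, 4-aligned); 8..10  stride  (2B, 2-aligned); 10..12  -- padding (2B); 12..16  pitch  (4B, 4-aligned); 16..17  depth  (1B, 1-aligned); 17..20  -- tail padding (3B); sizeof = 20, alignof = 4
0..2  m0  (2B, 2-aligned)
2..34  h  (32B, 2-aligned)
34..42  m22  (8B, 2-aligned)
42..43  m2  (1B, 1-aligned)
43..44  -- padding (1B)
44..48  m12  (4B, 2-aligned)
48..50  m20  (2B, 2-aligned)
50..54  m15  (4B, 2-aligned)
54..67  m21  (13B, 1-aligned)
67..68  -- padding (1B)
68..88  m1  (20B, 2-aligned)
88..89  m11  (1B, 1-aligned)
89..90  -- tail padding (1B)
sizeof = 90, alignof = 2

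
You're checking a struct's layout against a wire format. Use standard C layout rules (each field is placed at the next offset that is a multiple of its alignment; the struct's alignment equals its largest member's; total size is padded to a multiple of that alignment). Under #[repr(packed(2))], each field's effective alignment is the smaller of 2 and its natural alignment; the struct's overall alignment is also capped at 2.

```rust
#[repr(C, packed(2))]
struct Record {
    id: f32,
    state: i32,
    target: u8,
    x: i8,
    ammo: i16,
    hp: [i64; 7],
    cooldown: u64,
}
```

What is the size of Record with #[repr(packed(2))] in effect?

76

id at 0 (size 4, align 2) → ends 4
state at 4 (size 4, align 2) → ends 8
target at 8 (size 1, align 1) → ends 9
x at 9 (size 1, align 1) → ends 10
ammo at 10 (size 2, align 2) → ends 12
hp at 12 (size 56, align 2) → ends 68
cooldown at 68 (size 8, align 2) → ends 76
total 76 bytes, alignment 2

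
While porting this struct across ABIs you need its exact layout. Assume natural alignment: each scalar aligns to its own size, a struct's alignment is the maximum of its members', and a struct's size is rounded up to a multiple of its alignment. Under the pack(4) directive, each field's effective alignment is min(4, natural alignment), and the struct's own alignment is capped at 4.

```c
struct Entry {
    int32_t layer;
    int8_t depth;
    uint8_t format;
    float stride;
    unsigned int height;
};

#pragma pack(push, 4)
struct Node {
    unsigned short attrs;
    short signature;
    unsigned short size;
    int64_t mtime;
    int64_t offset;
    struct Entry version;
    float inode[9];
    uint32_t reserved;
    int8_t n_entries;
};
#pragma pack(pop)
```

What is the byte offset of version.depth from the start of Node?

Entry: layer at 0 (size 4, align 4) → ends 4; depth at 4 (size 1, align 1) → ends 5; format at 5 (size 1, align 1) → ends 6; pad 2 to align 4 for stride; stride at 8 (size 4, align 4) → ends 12; height at 12 (size 4, align 4) → ends 16; total 16 bytes, alignment 4
attrs at 0 (size 2, align 2) → ends 2
signature at 2 (size 2, align 2) → ends 4
size at 4 (size 2, align 2) → ends 6
pad 2 to align 4 for mtime
mtime at 8 (size 8, align 4) → ends 16
offset at 16 (size 8, align 4) → ends 24
version at 24 (size 16, align 4) → ends 40
within Entry: depth at 4
24 + 4 = 28

28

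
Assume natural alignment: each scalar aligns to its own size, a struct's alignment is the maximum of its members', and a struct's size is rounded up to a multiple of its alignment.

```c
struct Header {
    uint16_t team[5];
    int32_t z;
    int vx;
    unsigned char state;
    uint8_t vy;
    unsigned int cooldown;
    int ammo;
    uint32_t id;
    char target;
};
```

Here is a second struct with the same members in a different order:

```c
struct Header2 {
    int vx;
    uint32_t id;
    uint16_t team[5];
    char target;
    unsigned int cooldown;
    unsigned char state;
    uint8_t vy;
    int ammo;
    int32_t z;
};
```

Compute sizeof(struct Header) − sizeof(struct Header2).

4

team at 0 (size 10, align 2) → ends 10
pad 2 to align 4 for z
z at 12 (size 4, align 4) → ends 16
vx at 16 (size 4, align 4) → ends 20
state at 20 (size 1, align 1) → ends 21
vy at 21 (size 1, align 1) → ends 22
pad 2 to align 4 for cooldown
cooldown at 24 (size 4, align 4) → ends 28
ammo at 28 (size 4, align 4) → ends 32
id at 32 (size 4, align 4) → ends 36
target at 36 (size 1, align 1) → ends 37
tail pad 3 to reach multiple of 4
total 40 bytes, alignment 4
— Header2 —
vx at 0 (size 4, align 4) → ends 4
id at 4 (size 4, align 4) → ends 8
team at 8 (size 10, align 2) → ends 18
target at 18 (size 1, align 1) → ends 19
pad 1 to align 4 for cooldown
cooldown at 20 (size 4, align 4) → ends 24
state at 24 (size 1, align 1) → ends 25
vy at 25 (size 1, align 1) → ends 26
pad 2 to align 4 for ammo
ammo at 28 (size 4, align 4) → ends 32
z at 32 (size 4, align 4) → ends 36
total 36 bytes, alignment 4
40 − 36 = 4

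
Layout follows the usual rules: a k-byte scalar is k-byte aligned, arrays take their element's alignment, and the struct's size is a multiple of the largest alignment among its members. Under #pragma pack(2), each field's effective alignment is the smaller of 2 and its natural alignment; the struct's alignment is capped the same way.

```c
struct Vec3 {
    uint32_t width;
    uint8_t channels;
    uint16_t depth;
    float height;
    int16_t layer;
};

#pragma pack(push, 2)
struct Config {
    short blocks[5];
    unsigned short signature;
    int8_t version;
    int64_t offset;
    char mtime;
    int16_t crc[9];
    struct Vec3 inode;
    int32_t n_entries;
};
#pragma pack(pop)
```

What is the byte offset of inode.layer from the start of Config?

Vec3: 0..4  width  (4B, 4-aligned); 4..5  channels  (1B, 1-aligned); 5..6  -- padding (1B); 6..8  depth  (2B, 2-aligned); 8..12  height  (4B, 4-aligned); 12..14  layer  (2B, 2-aligned); 14..16  -- tail padding (2B); sizeof = 16, alignof = 4
0..10  blocks  (10B, 2-aligned)
10..12  signature  (2B, 2-aligned)
12..13  version  (1B, 1-aligned)
13..14  -- padding (1B)
14..22  offset  (8B, 2-aligned)
22..23  mtime  (1B, 1-aligned)
23..24  -- padding (1B)
24..42  crc  (18B, 2-aligned)
42..58  inode  (16B, 2-aligned)
within Vec3: layer at 12
42 + 12 = 54

54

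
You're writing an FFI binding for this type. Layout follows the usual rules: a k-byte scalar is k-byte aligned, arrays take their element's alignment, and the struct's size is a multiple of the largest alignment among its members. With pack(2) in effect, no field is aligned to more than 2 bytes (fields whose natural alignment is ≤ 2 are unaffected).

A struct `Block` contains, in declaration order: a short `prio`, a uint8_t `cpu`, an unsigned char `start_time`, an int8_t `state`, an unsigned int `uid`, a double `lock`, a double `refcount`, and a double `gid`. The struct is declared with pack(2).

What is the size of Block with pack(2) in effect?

@0: prio [2B, align 2] → 2
@2: cpu [1B, align 1] → 3
@3: start_time [1B, align 1] → 4
@4: state [1B, align 1] → 5
+1 pad (align 2)
@6: uid [4B, align 2] → 10
@10: lock [8B, align 2] → 18
@18: refcount [8B, align 2] → 26
@26: gid [8B, align 2] → 34
size 34, align 2

34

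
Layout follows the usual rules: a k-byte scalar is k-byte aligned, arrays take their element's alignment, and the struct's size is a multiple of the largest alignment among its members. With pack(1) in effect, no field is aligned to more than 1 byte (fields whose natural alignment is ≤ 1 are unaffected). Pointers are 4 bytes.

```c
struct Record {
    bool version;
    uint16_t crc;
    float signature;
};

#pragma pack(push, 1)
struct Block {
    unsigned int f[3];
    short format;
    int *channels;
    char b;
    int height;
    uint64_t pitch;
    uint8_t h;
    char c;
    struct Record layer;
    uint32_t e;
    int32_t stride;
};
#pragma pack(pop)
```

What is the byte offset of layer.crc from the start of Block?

35

Record: @0: version [1B, align 1] → 1; +1 pad (align 2); @2: crc [2B, align 2] → 4; @4: signature [4B, align 4] → 8; size 8, align 4
@0: f [12B, align 1] → 12
@12: format [2B, align 1] → 14
@14: channels [4B, align 1] → 18
@18: b [1B, align 1] → 19
@19: height [4B, align 1] → 23
@23: pitch [8B, align 1] → 31
@31: h [1B, align 1] → 32
@32: c [1B, align 1] → 33
@33: layer [8B, align 1] → 41
within Record: crc at 2
33 + 2 = 35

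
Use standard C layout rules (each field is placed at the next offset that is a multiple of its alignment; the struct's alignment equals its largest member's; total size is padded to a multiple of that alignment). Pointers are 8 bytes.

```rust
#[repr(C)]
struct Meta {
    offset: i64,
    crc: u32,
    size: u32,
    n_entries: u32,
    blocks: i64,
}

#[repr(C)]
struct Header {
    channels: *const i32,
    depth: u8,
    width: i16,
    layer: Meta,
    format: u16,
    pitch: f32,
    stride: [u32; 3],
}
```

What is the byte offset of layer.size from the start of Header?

28

Meta: offset at 0 (size 8, align 8) → ends 8; crc at 8 (size 4, align 4) → ends 12; size at 12 (size 4, align 4) → ends 16; n_entries at 16 (size 4, align 4) → ends 20; pad 4 to align 8 for blocks; blocks at 24 (size 8, align 8) → ends 32; total 32 bytes, alignment 8
channels at 0 (size 8, align 8) → ends 8
depth at 8 (size 1, align 1) → ends 9
pad 1 to align 2 for width
width at 10 (size 2, align 2) → ends 12
pad 4 to align 8 for layer
layer at 16 (size 32, align 8) → ends 48
within Meta: size at 12
16 + 12 = 28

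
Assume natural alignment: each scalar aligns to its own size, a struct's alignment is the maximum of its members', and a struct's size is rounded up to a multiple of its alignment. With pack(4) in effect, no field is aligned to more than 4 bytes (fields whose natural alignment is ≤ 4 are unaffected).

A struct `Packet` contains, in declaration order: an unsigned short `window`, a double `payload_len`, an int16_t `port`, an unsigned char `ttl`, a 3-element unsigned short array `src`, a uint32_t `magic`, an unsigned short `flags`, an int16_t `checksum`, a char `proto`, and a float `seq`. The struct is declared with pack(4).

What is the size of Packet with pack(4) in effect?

@0: window [2B, align 2] → 2
+2 pad (align 4)
@4: payload_len [8B, align 4] → 12
@12: port [2B, align 2] → 14
@14: ttl [1B, align 1] → 15
+1 pad (align 2)
@16: src [6B, align 2] → 22
+2 pad (align 4)
@24: magic [4B, align 4] → 28
@28: flags [2B, align 2] → 30
@30: checksum [2B, align 2] → 32
@32: proto [1B, align 1] → 33
+3 pad (align 4)
@36: seq [4B, align 4] → 40
size 40, align 4

40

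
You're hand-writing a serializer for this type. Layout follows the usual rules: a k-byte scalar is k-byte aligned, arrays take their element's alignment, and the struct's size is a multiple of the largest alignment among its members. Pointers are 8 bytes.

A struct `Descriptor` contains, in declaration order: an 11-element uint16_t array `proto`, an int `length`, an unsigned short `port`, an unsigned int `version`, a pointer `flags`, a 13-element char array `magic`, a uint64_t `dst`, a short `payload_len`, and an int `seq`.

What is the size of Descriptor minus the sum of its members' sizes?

0..22  proto  (22B, 2-aligned)
22..24  -- padding (2B)
24..28  length  (4B, 4-aligned)
28..30  port  (2B, 2-aligned)
30..32  -- padding (2B)
32..36  version  (4B, 4-aligned)
36..40  -- padding (4B)
40..48  flags  (8B, 8-aligned)
48..61  magic  (13B, 1-aligned)
61..64  -- padding (3B)
64..72  dst  (8B, 8-aligned)
72..74  payload_len  (2B, 2-aligned)
74..76  -- padding (2B)
76..80  seq  (4B, 4-aligned)
sizeof = 80, alignof = 8
data bytes 67, size 80 → padding 13

13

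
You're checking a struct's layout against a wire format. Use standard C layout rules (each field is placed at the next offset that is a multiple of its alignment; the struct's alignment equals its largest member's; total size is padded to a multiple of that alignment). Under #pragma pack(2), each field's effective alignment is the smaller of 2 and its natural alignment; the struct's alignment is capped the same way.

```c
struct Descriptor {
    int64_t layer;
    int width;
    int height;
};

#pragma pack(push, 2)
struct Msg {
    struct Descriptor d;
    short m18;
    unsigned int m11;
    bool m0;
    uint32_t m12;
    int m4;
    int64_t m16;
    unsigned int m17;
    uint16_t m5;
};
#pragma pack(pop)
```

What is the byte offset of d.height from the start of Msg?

12

Descriptor: 0..8  layer  (8B, 8-aligned); 8..12  width  (4B, 4-aligned); 12..16  height  (4B, 4-aligned); sizeof = 16, alignof = 8
0..16  d  (16B, 2-aligned)
within Descriptor: height at 12
0 + 12 = 12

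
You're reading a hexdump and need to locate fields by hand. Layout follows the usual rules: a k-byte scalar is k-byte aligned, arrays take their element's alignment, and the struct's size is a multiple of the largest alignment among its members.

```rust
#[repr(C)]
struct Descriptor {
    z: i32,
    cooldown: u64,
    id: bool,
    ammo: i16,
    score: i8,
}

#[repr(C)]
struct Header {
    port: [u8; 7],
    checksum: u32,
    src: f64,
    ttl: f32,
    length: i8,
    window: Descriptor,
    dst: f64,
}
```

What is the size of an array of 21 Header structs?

1344

Descriptor: z at 0 (size 4, align 4) → ends 4; pad 4 to align 8 for cooldown; cooldown at 8 (size 8, align 8) → ends 16; id at 16 (size 1, align 1) → ends 17; pad 1 to align 2 for ammo; ammo at 18 (size 2, align 2) → ends 20; score at 20 (size 1, align 1) → ends 21; tail pad 3 to reach multiple of 8; total 24 bytes, alignment 8
port at 0 (size 7, align 1) → ends 7
pad 1 to align 4 for checksum
checksum at 8 (size 4, align 4) → ends 12
pad 4 to align 8 for src
src at 16 (size 8, align 8) → ends 24
ttl at 24 (size 4, align 4) → ends 28
length at 28 (size 1, align 1) → ends 29
pad 3 to align 8 for window
window at 32 (size 24, align 8) → ends 56
dst at 56 (size 8, align 8) → ends 64
total 64 bytes, alignment 8
array of 21: 21 × 64 = 1344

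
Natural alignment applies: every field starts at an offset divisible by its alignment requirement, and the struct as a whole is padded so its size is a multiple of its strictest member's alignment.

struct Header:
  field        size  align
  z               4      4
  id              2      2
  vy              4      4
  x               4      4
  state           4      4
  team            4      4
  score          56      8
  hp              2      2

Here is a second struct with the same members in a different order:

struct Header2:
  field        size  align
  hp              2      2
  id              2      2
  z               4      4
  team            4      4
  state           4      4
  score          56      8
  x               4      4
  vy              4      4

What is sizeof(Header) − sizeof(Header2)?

@0: z [4B, align 4] → 4
@4: id [2B, align 2] → 6
+2 pad (align 4)
@8: vy [4B, align 4] → 12
@12: x [4B, align 4] → 16
@16: state [4B, align 4] → 20
@20: team [4B, align 4] → 24
@24: score [56B, align 8] → 80
@80: hp [2B, align 2] → 82
+6 tail pad (align 8)
size 88, align 8
— Header2 —
@0: hp [2B, align 2] → 2
@2: id [2B, align 2] → 4
@4: z [4B, align 4] → 8
@8: team [4B, align 4] → 12
@12: state [4B, align 4] → 16
@16: score [56B, align 8] → 72
@72: x [4B, align 4] → 76
@76: vy [4B, align 4] → 80
size 80, align 8
88 − 80 = 8

8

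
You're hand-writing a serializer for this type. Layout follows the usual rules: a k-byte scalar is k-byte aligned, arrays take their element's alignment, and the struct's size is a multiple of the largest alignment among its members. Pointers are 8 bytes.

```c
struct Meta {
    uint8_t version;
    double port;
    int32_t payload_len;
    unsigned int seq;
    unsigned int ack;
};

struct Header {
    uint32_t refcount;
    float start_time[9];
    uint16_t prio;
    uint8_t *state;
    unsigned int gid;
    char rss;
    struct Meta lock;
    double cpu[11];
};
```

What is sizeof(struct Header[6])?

Meta: version at 0 (size 1, align 1) → ends 1; pad 7 to align 8 for port; port at 8 (size 8, align 8) → ends 16; payload_len at 16 (size 4, align 4) → ends 20; seq at 20 (size 4, align 4) → ends 24; ack at 24 (size 4, align 4) → ends 28; tail pad 4 to reach multiple of 8; total 32 bytes, alignment 8
refcount at 0 (size 4, align 4) → ends 4
start_time at 4 (size 36, align 4) → ends 40
prio at 40 (size 2, align 2) → ends 42
pad 6 to align 8 for state
state at 48 (size 8, align 8) → ends 56
gid at 56 (size 4, align 4) → ends 60
rss at 60 (size 1, align 1) → ends 61
pad 3 to align 8 for lock
lock at 64 (size 32, align 8) → ends 96
cpu at 96 (size 88, align 8) → ends 184
total 184 bytes, alignment 8
array of 6: 6 × 184 = 1104

1104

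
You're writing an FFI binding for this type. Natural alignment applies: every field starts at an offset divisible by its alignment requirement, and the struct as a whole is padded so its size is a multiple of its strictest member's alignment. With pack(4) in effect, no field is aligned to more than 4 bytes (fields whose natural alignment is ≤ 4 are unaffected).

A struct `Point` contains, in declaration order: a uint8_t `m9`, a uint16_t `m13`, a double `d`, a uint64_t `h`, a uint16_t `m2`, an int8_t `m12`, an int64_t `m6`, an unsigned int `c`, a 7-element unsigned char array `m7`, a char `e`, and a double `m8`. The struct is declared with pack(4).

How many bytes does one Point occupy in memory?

@0: m9 [1B, align 1] → 1
+1 pad (align 2)
@2: m13 [2B, align 2] → 4
@4: d [8B, align 4] → 12
@12: h [8B, align 4] → 20
@20: m2 [2B, align 2] → 22
@22: m12 [1B, align 1] → 23
+1 pad (align 4)
@24: m6 [8B, align 4] → 32
@32: c [4B, align 4] → 36
@36: m7 [7B, align 1] → 43
@43: e [1B, align 1] → 44
@44: m8 [8B, align 4] → 52
size 52, align 4

52 bytes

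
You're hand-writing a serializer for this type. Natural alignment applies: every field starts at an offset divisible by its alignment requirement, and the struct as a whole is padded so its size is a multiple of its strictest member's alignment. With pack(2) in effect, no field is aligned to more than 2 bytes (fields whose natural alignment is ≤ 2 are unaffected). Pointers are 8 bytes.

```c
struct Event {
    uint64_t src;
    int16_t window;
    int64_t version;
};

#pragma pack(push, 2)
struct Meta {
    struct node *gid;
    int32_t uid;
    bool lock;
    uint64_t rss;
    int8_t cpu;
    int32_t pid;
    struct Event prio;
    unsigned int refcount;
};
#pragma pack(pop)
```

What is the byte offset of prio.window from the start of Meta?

Event: @0: src [8B, align 8] → 8; @8: window [2B, align 2] → 10; +6 pad (align 8); @16: version [8B, align 8] → 24; size 24, align 8
@0: gid [8B, align 2] → 8
@8: uid [4B, align 2] → 12
@12: lock [1B, align 1] → 13
+1 pad (align 2)
@14: rss [8B, align 2] → 22
@22: cpu [1B, align 1] → 23
+1 pad (align 2)
@24: pid [4B, align 2] → 28
@28: prio [24B, align 2] → 52
within Event: window at 8
28 + 8 = 36

36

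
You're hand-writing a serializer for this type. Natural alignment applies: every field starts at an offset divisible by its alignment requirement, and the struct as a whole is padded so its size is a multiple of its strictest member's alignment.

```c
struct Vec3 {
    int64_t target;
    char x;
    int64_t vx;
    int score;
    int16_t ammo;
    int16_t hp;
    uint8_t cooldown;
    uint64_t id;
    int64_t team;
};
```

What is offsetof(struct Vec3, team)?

0..8  target  (8B, 8-aligned)
8..9  x  (1B, 1-aligned)
9..16  -- padding (7B)
16..24  vx  (8B, 8-aligned)
24..28  score  (4B, 4-aligned)
28..30  ammo  (2B, 2-aligned)
30..32  hp  (2B, 2-aligned)
32..33  cooldown  (1B, 1-aligned)
33..40  -- padding (7B)
40..48  id  (8B, 8-aligned)
48..56  team  (8B, 8-aligned)

48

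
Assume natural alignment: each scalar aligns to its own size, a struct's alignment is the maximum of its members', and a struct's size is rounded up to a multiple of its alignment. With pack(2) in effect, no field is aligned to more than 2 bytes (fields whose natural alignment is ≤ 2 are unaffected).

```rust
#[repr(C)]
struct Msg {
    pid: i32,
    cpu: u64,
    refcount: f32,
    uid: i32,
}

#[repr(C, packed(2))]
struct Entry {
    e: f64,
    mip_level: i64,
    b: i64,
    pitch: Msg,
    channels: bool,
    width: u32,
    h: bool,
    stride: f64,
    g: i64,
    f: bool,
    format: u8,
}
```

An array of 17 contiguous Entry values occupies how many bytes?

Msg: pid at 0 (size 4, align 4) → ends 4; pad 4 to align 8 for cpu; cpu at 8 (size 8, align 8) → ends 16; refcount at 16 (size 4, align 4) → ends 20; uid at 20 (size 4, align 4) → ends 24; total 24 bytes, alignment 8
e at 0 (size 8, align 2) → ends 8
mip_level at 8 (size 8, align 2) → ends 16
b at 16 (size 8, align 2) → ends 24
pitch at 24 (size 24, align 2) → ends 48
channels at 48 (size 1, align 1) → ends 49
pad 1 to align 2 for width
width at 50 (size 4, align 2) → ends 54
h at 54 (size 1, align 1) → ends 55
pad 1 to align 2 for stride
stride at 56 (size 8, align 2) → ends 64
g at 64 (size 8, align 2) → ends 72
f at 72 (size 1, align 1) → ends 73
format at 73 (size 1, align 1) → ends 74
total 74 bytes, alignment 2
array of 17: 17 × 74 = 1258

1258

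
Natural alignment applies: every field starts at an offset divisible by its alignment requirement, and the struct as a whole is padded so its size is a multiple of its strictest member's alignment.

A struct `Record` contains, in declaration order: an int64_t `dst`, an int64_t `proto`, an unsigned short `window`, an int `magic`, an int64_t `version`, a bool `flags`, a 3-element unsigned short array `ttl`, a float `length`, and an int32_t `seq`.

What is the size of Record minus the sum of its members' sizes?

dst at 0 (size 8, align 8) → ends 8
proto at 8 (size 8, align 8) → ends 16
window at 16 (size 2, align 2) → ends 18
pad 2 to align 4 for magic
magic at 20 (size 4, align 4) → ends 24
version at 24 (size 8, align 8) → ends 32
flags at 32 (size 1, align 1) → ends 33
pad 1 to align 2 for ttl
ttl at 34 (size 6, align 2) → ends 40
length at 40 (size 4, align 4) → ends 44
seq at 44 (size 4, align 4) → ends 48
total 48 bytes, alignment 8
data bytes 45, size 48 → padding 3

3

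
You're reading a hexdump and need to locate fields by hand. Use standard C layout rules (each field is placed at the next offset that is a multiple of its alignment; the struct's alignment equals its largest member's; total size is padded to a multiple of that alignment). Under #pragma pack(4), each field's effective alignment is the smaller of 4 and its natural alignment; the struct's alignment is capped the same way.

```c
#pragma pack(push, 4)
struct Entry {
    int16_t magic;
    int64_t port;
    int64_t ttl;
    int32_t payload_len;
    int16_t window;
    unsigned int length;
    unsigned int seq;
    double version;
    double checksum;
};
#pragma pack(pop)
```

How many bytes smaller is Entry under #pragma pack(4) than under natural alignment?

4

natural layout:
  @0: magic [2B, align 2] → 2
  +6 pad (align 8)
  @8: port [8B, align 8] → 16
  @16: ttl [8B, align 8] → 24
  @24: payload_len [4B, align 4] → 28
  @28: window [2B, align 2] → 30
  +2 pad (align 4)
  @32: length [4B, align 4] → 36
  @36: seq [4B, align 4] → 40
  @40: version [8B, align 8] → 48
  @48: checksum [8B, align 8] → 56
  size 56, align 8
packed(4) layout:
  @0: magic [2B, align 2] → 2
  +2 pad (align 4)
  @4: port [8B, align 4] → 12
  @12: ttl [8B, align 4] → 20
  @20: payload_len [4B, align 4] → 24
  @24: window [2B, align 2] → 26
  +2 pad (align 4)
  @28: length [4B, align 4] → 32
  @32: seq [4B, align 4] → 36
  @36: version [8B, align 4] → 44
  @44: checksum [8B, align 4] → 52
  size 52, align 4
56 − 52 = 4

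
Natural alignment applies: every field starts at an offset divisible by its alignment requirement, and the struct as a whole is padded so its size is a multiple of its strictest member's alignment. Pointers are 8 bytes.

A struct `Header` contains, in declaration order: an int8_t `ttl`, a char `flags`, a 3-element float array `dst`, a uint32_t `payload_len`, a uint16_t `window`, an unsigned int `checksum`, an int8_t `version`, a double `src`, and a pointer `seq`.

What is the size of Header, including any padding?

48 bytes

0..1  ttl  (1B, 1-aligned)
1..2  flags  (1B, 1-aligned)
2..4  -- padding (2B)
4..16  dst  (12B, 4-aligned)
16..20  payload_len  (4B, 4-aligned)
20..22  window  (2B, 2-aligned)
22..24  -- padding (2B)
24..28  checksum  (4B, 4-aligned)
28..29  version  (1B, 1-aligned)
29..32  -- padding (3B)
32..40  src  (8B, 8-aligned)
40..48  seq  (8B, 8-aligned)
sizeof = 48, alignof = 8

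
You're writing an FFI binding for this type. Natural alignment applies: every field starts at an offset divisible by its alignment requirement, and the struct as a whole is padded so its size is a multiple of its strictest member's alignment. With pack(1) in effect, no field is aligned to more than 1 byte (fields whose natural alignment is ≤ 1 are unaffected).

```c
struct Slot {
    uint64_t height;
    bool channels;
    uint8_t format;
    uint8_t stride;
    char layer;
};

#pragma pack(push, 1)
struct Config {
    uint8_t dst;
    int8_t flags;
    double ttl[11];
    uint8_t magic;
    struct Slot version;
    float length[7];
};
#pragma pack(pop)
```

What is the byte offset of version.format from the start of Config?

100

Slot: height at 0 (size 8, align 8) → ends 8; channels at 8 (size 1, align 1) → ends 9; format at 9 (size 1, align 1) → ends 10; stride at 10 (size 1, align 1) → ends 11; layer at 11 (size 1, align 1) → ends 12; tail pad 4 to reach multiple of 8; total 16 bytes, alignment 8
dst at 0 (size 1, align 1) → ends 1
flags at 1 (size 1, align 1) → ends 2
ttl at 2 (size 88, align 1) → ends 90
magic at 90 (size 1, align 1) → ends 91
version at 91 (size 16, align 1) → ends 107
within Slot: format at 9
91 + 9 = 100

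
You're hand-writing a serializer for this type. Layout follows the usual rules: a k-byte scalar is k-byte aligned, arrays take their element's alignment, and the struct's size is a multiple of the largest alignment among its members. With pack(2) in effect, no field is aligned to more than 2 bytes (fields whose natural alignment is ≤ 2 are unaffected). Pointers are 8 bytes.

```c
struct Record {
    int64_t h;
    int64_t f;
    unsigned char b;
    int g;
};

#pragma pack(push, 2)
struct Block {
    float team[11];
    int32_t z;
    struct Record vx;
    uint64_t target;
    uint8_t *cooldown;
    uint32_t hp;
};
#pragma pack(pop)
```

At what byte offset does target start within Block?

Record: @0: h [8B, align 8] → 8; @8: f [8B, align 8] → 16; @16: b [1B, align 1] → 17; +3 pad (align 4); @20: g [4B, align 4] → 24; size 24, align 8
@0: team [44B, align 2] → 44
@44: z [4B, align 2] → 48
@48: vx [24B, align 2] → 72
@72: target [8B, align 2] → 80

72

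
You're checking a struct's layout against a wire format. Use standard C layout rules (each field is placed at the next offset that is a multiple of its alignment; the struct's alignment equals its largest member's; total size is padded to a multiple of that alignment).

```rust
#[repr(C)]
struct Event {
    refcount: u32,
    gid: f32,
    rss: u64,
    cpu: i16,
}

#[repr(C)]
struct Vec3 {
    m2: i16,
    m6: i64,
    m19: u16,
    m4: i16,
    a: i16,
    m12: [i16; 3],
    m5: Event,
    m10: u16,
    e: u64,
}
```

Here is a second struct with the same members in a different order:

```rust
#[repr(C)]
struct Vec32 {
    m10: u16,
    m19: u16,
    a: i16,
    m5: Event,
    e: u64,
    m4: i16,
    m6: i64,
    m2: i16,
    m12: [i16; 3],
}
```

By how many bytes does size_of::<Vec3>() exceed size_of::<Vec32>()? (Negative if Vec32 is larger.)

Event: 0..4  refcount  (4B, 4-aligned); 4..8  gid  (4B, 4-aligned); 8..16  rss  (8B, 8-aligned); 16..18  cpu  (2B, 2-aligned); 18..24  -- tail padding (6B); sizeof = 24, alignof = 8
0..2  m2  (2B, 2-aligned)
2..8  -- padding (6B)
8..16  m6  (8B, 8-aligned)
16..18  m19  (2B, 2-aligned)
18..20  m4  (2B, 2-aligned)
20..22  a  (2B, 2-aligned)
22..28  m12  (6B, 2-aligned)
28..32  -- padding (4B)
32..56  m5  (24B, 8-aligned)
56..58  m10  (2B, 2-aligned)
58..64  -- padding (6B)
64..72  e  (8B, 8-aligned)
sizeof = 72, alignof = 8
— Vec32 —
0..2  m10  (2B, 2-aligned)
2..4  m19  (2B, 2-aligned)
4..6  a  (2B, 2-aligned)
6..8  -- padding (2B)
8..32  m5  (24B, 8-aligned)
32..40  e  (8B, 8-aligned)
40..42  m4  (2B, 2-aligned)
42..48  -- padding (6B)
48..56  m6  (8B, 8-aligned)
56..58  m2  (2B, 2-aligned)
58..64  m12  (6B, 2-aligned)
sizeof = 64, alignof = 8
72 − 64 = 8

8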